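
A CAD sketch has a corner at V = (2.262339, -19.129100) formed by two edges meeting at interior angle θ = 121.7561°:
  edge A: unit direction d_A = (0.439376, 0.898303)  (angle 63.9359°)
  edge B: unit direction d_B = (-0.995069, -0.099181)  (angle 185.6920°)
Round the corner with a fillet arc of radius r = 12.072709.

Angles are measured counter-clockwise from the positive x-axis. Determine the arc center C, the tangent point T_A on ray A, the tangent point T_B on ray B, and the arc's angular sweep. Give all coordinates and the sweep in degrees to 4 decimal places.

bisector direction at 124.8140° = (-0.570913,0.821010)
center distance |VC| = r/sin(θ/2) = 12.072709/sin(60.8781°) = 13.819717
C = V + |VC|·bis = (-5.6275,-7.7830)
T_A = V + ((C−V)·d_A)·d_A = V + 6.7256·d_A = (5.2174,-13.0874)
T_B = V + ((C−V)·d_B)·d_B = V + 6.7256·d_B = (-4.4301,-19.7962)
sweep = 180° − θ = 58.2439°

center=(-5.6275,-7.7830) T_A=(5.2174,-13.0874) T_B=(-4.4301,-19.7962) sweep=58.2439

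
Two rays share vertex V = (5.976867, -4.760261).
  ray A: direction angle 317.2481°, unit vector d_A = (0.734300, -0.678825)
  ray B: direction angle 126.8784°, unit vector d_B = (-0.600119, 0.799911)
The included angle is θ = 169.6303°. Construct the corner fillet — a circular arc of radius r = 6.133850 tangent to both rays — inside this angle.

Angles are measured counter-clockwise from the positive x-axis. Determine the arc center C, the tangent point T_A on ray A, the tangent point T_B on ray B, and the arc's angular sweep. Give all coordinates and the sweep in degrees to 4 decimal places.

center=(10.5494,-0.6340) T_A=(6.3856,-5.1381) T_B=(5.6428,-4.3150) sweep=10.3697

bisector direction at 42.0632° = (0.742406,0.669951)
center distance |VC| = r/sin(θ/2) = 6.133850/sin(84.8152°) = 6.159051
C = V + |VC|·bis = (10.5494,-0.6340)
T_A = V + ((C−V)·d_A)·d_A = V + 0.5566·d_A = (6.3856,-5.1381)
T_B = V + ((C−V)·d_B)·d_B = V + 0.5566·d_B = (5.6428,-4.3150)
sweep = 180° − θ = 10.3697°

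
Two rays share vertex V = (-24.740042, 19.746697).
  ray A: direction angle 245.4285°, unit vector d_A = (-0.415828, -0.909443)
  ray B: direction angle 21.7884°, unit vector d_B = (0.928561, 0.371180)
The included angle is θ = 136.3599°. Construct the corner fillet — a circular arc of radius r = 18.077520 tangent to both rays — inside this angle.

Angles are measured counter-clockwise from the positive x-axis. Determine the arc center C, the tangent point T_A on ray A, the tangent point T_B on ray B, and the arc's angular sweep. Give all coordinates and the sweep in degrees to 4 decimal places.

center=(-11.3093,5.6472) T_A=(-27.7497,13.1643) T_B=(-18.0193,22.4332) sweep=43.6401

bisector direction at 313.6085° = (0.689726,-0.724070)
center distance |VC| = r/sin(θ/2) = 18.077520/sin(68.1800°) = 19.472620
C = V + |VC|·bis = (-11.3093,5.6472)
T_A = V + ((C−V)·d_A)·d_A = V + 7.2378·d_A = (-27.7497,13.1643)
T_B = V + ((C−V)·d_B)·d_B = V + 7.2378·d_B = (-18.0193,22.4332)
sweep = 180° − θ = 43.6401°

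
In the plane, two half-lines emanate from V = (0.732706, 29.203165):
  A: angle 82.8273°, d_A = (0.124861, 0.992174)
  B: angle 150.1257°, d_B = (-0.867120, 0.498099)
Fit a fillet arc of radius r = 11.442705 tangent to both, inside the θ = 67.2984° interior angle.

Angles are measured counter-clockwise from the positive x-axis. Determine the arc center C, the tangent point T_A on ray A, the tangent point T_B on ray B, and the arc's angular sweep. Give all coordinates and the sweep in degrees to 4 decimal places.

center=(-8.4740,47.6880) T_A=(2.8791,46.2592) T_B=(-14.1736,37.7658) sweep=112.7016

bisector direction at 116.4765° = (-0.445831,0.895117)
center distance |VC| = r/sin(θ/2) = 11.442705/sin(33.6492°) = 20.650729
C = V + |VC|·bis = (-8.4740,47.6880)
T_A = V + ((C−V)·d_A)·d_A = V + 17.1906·d_A = (2.8791,46.2592)
T_B = V + ((C−V)·d_B)·d_B = V + 17.1906·d_B = (-14.1736,37.7658)
sweep = 180° − θ = 112.7016°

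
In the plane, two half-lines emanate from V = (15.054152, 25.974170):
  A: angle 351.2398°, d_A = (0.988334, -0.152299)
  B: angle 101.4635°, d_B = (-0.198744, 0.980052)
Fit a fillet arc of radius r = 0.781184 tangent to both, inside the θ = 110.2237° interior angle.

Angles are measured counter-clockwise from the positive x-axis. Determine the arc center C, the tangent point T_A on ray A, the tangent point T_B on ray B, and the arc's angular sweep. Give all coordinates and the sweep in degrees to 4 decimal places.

bisector direction at 46.3517° = (0.690230,0.723590)
center distance |VC| = r/sin(θ/2) = 0.781184/sin(55.1118°) = 0.952350
C = V + |VC|·bis = (15.7115,26.6633)
T_A = V + ((C−V)·d_A)·d_A = V + 0.5447·d_A = (15.5925,25.8912)
T_B = V + ((C−V)·d_B)·d_B = V + 0.5447·d_B = (14.9459,26.5080)
sweep = 180° − θ = 69.7763°

center=(15.7115,26.6633) T_A=(15.5925,25.8912) T_B=(14.9459,26.5080) sweep=69.7763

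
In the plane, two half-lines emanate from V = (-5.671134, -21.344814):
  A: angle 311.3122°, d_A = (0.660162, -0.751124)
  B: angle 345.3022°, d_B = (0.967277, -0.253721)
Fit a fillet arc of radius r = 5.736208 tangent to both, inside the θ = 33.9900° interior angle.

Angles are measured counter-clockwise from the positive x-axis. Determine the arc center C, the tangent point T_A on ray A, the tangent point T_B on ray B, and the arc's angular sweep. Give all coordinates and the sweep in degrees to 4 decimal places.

bisector direction at 328.3072° = (0.850877,-0.525365)
center distance |VC| = r/sin(θ/2) = 5.736208/sin(16.9950°) = 19.625175
C = V + |VC|·bis = (11.0275,-31.6552)
T_A = V + ((C−V)·d_A)·d_A = V + 18.7681·d_A = (6.7189,-35.4420)
T_B = V + ((C−V)·d_B)·d_B = V + 18.7681·d_B = (12.4829,-26.1067)
sweep = 180° − θ = 146.0100°

center=(11.0275,-31.6552) T_A=(6.7189,-35.4420) T_B=(12.4829,-26.1067) sweep=146.0100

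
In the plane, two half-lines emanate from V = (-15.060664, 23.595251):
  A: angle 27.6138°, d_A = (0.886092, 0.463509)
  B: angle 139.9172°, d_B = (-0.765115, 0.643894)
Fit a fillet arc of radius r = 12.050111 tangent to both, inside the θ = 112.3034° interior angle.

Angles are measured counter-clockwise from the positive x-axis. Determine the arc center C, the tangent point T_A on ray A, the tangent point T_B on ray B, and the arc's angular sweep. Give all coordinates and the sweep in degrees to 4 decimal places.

center=(-13.4850,38.0186) T_A=(-7.8997,27.3411) T_B=(-21.2440,28.7989) sweep=67.6966

bisector direction at 83.7655° = (0.108598,0.994086)
center distance |VC| = r/sin(θ/2) = 12.050111/sin(56.1517°) = 14.509199
C = V + |VC|·bis = (-13.4850,38.0186)
T_A = V + ((C−V)·d_A)·d_A = V + 8.0816·d_A = (-7.8997,27.3411)
T_B = V + ((C−V)·d_B)·d_B = V + 8.0816·d_B = (-21.2440,28.7989)
sweep = 180° − θ = 67.6966°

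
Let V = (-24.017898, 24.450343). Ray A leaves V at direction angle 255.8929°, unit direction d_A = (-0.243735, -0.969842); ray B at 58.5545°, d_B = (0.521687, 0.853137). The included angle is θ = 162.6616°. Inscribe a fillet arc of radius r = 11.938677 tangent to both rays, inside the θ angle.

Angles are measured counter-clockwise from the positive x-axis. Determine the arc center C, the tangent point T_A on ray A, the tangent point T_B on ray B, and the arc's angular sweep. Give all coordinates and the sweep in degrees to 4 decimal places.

center=(-12.8829,19.7751) T_A=(-24.4616,22.6849) T_B=(-23.0683,26.0033) sweep=17.3384

bisector direction at 337.2237° = (0.922023,-0.387134)
center distance |VC| = r/sin(θ/2) = 11.938677/sin(81.3308°) = 12.076652
C = V + |VC|·bis = (-12.8829,19.7751)
T_A = V + ((C−V)·d_A)·d_A = V + 1.8203·d_A = (-24.4616,22.6849)
T_B = V + ((C−V)·d_B)·d_B = V + 1.8203·d_B = (-23.0683,26.0033)
sweep = 180° − θ = 17.3384°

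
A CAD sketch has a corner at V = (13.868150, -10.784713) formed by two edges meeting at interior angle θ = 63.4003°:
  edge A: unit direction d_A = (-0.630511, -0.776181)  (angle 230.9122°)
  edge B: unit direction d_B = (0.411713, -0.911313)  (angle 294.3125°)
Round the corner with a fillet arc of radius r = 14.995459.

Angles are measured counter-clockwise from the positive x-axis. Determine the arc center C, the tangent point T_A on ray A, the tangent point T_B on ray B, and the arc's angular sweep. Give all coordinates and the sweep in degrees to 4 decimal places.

center=(10.1988,-39.0848) T_A=(-1.4404,-29.6301) T_B=(23.8644,-32.9110) sweep=116.5997

bisector direction at 262.6124° = (-0.128582,-0.991699)
center distance |VC| = r/sin(θ/2) = 14.995459/sin(31.7002°) = 28.537021
C = V + |VC|·bis = (10.1988,-39.0848)
T_A = V + ((C−V)·d_A)·d_A = V + 24.2796·d_A = (-1.4404,-29.6301)
T_B = V + ((C−V)·d_B)·d_B = V + 24.2796·d_B = (23.8644,-32.9110)
sweep = 180° − θ = 116.5997°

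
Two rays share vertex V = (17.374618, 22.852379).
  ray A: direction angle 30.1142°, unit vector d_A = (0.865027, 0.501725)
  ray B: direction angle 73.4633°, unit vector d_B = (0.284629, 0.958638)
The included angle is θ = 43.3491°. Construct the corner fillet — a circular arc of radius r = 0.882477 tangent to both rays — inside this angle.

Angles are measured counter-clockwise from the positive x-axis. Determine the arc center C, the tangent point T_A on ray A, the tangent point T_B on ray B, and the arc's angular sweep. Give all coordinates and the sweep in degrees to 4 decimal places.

bisector direction at 51.7888° = (0.618563,0.785735)
center distance |VC| = r/sin(θ/2) = 0.882477/sin(21.6745°) = 2.389374
C = V + |VC|·bis = (18.8526,24.7298)
T_A = V + ((C−V)·d_A)·d_A = V + 2.2204·d_A = (19.2954,23.9664)
T_B = V + ((C−V)·d_B)·d_B = V + 2.2204·d_B = (18.0066,24.9810)
sweep = 180° − θ = 136.6509°

center=(18.8526,24.7298) T_A=(19.2954,23.9664) T_B=(18.0066,24.9810) sweep=136.6509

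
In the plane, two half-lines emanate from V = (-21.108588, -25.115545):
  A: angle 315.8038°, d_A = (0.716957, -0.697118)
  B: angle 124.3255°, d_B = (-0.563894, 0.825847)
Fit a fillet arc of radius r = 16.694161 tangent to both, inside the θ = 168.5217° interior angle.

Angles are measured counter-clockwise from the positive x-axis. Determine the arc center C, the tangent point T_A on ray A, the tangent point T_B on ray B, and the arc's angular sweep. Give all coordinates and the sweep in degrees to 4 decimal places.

center=(-8.2679,-14.3162) T_A=(-19.9057,-26.2852) T_B=(-22.0547,-23.7299) sweep=11.4783

bisector direction at 40.0647° = (0.765319,0.643652)
center distance |VC| = r/sin(θ/2) = 16.694161/sin(84.2609°) = 16.778262
C = V + |VC|·bis = (-8.2679,-14.3162)
T_A = V + ((C−V)·d_A)·d_A = V + 1.6778·d_A = (-19.9057,-26.2852)
T_B = V + ((C−V)·d_B)·d_B = V + 1.6778·d_B = (-22.0547,-23.7299)
sweep = 180° − θ = 11.4783°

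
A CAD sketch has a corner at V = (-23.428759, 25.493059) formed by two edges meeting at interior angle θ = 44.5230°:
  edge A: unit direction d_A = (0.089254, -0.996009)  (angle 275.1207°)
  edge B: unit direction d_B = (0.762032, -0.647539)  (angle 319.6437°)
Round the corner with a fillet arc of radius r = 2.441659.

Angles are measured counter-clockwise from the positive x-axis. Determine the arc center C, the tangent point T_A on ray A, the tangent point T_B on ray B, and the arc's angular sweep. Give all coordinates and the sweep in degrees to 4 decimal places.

bisector direction at 297.3822° = (0.459924,-0.887958)
center distance |VC| = r/sin(θ/2) = 2.441659/sin(22.2615°) = 6.445189
C = V + |VC|·bis = (-20.4645,19.7700)
T_A = V + ((C−V)·d_A)·d_A = V + 5.9648·d_A = (-22.8964,19.5521)
T_B = V + ((C−V)·d_B)·d_B = V + 5.9648·d_B = (-18.8834,21.6306)
sweep = 180° − θ = 135.4770°

center=(-20.4645,19.7700) T_A=(-22.8964,19.5521) T_B=(-18.8834,21.6306) sweep=135.4770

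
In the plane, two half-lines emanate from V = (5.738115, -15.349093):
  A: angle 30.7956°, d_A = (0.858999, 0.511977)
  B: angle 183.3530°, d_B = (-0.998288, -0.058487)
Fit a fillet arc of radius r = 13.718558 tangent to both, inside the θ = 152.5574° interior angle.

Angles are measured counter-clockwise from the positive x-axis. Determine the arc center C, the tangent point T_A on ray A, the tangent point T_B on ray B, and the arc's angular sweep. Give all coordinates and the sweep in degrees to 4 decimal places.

bisector direction at 107.0743° = (-0.293612,0.955925)
center distance |VC| = r/sin(θ/2) = 13.718558/sin(76.2787°) = 14.121573
C = V + |VC|·bis = (1.5919,-1.8499)
T_A = V + ((C−V)·d_A)·d_A = V + 3.3496·d_A = (8.6154,-13.6342)
T_B = V + ((C−V)·d_B)·d_B = V + 3.3496·d_B = (2.3942,-15.5450)
sweep = 180° − θ = 27.4426°

center=(1.5919,-1.8499) T_A=(8.6154,-13.6342) T_B=(2.3942,-15.5450) sweep=27.4426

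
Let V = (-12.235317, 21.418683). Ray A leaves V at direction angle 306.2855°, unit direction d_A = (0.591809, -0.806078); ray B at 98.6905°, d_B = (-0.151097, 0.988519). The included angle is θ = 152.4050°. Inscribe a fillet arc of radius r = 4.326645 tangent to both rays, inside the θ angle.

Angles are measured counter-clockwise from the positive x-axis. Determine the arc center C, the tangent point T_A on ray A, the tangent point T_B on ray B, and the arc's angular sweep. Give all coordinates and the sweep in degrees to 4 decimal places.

center=(-8.1189,23.1228) T_A=(-11.6065,20.5622) T_B=(-12.3959,22.4690) sweep=27.5950

bisector direction at 22.4880° = (0.923960,0.382490)
center distance |VC| = r/sin(θ/2) = 4.326645/sin(76.2025°) = 4.455201
C = V + |VC|·bis = (-8.1189,23.1228)
T_A = V + ((C−V)·d_A)·d_A = V + 1.0625·d_A = (-11.6065,20.5622)
T_B = V + ((C−V)·d_B)·d_B = V + 1.0625·d_B = (-12.3959,22.4690)
sweep = 180° − θ = 27.5950°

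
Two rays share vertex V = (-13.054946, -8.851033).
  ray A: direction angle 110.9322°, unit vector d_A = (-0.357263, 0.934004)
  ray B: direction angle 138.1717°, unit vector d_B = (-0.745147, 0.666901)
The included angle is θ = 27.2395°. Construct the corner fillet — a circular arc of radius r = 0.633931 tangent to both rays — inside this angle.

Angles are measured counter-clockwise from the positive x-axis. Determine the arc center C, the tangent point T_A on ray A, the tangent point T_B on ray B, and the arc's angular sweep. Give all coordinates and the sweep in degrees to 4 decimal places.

bisector direction at 124.5519° = (-0.567153,0.823612)
center distance |VC| = r/sin(θ/2) = 0.633931/sin(13.6197°) = 2.692113
C = V + |VC|·bis = (-14.5818,-6.6338)
T_A = V + ((C−V)·d_A)·d_A = V + 2.6164·d_A = (-13.9897,-6.4073)
T_B = V + ((C−V)·d_B)·d_B = V + 2.6164·d_B = (-15.0046,-7.1061)
sweep = 180° − θ = 152.7605°

center=(-14.5818,-6.6338) T_A=(-13.9897,-6.4073) T_B=(-15.0046,-7.1061) sweep=152.7605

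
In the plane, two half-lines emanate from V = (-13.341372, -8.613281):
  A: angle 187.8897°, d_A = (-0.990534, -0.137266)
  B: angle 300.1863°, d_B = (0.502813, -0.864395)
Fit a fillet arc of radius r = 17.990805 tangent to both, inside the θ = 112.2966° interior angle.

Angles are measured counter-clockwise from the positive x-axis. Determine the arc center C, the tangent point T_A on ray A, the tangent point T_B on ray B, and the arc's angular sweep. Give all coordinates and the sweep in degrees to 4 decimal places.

center=(-22.8249,-28.0902) T_A=(-25.2945,-10.2697) T_B=(-7.2738,-19.0442) sweep=67.7034

bisector direction at 244.0380° = (-0.437775,-0.899085)
center distance |VC| = r/sin(θ/2) = 17.990805/sin(56.1483°) = 21.663084
C = V + |VC|·bis = (-22.8249,-28.0902)
T_A = V + ((C−V)·d_A)·d_A = V + 12.0673·d_A = (-25.2945,-10.2697)
T_B = V + ((C−V)·d_B)·d_B = V + 12.0673·d_B = (-7.2738,-19.0442)
sweep = 180° − θ = 67.7034°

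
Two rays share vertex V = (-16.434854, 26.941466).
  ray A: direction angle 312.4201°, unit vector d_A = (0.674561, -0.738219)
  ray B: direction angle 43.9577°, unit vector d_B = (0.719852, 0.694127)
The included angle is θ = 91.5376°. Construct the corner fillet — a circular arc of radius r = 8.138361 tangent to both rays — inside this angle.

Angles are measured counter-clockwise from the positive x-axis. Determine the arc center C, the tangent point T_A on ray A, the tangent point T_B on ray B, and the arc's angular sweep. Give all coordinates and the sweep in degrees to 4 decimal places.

center=(-5.0825,26.5825) T_A=(-11.0904,21.0927) T_B=(-10.7316,32.4409) sweep=88.4624

bisector direction at 358.1889° = (0.999500,-0.031604)
center distance |VC| = r/sin(θ/2) = 8.138361/sin(45.7688°) = 11.358005
C = V + |VC|·bis = (-5.0825,26.5825)
T_A = V + ((C−V)·d_A)·d_A = V + 7.9228·d_A = (-11.0904,21.0927)
T_B = V + ((C−V)·d_B)·d_B = V + 7.9228·d_B = (-10.7316,32.4409)
sweep = 180° − θ = 88.4624°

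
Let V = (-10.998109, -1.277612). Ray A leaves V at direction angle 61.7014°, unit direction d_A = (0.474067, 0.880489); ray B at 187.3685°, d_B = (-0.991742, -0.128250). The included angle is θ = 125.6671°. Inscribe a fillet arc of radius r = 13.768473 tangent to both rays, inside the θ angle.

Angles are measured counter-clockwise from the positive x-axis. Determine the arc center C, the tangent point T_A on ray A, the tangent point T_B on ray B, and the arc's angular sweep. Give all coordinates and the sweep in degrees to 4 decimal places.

center=(-19.7714,11.4710) T_A=(-7.6484,4.9438) T_B=(-18.0056,-2.1838) sweep=54.3329

bisector direction at 124.5350° = (-0.566909,0.823781)
center distance |VC| = r/sin(θ/2) = 13.768473/sin(62.8336°) = 15.475691
C = V + |VC|·bis = (-19.7714,11.4710)
T_A = V + ((C−V)·d_A)·d_A = V + 7.0658·d_A = (-7.6484,4.9438)
T_B = V + ((C−V)·d_B)·d_B = V + 7.0658·d_B = (-18.0056,-2.1838)
sweep = 180° − θ = 54.3329°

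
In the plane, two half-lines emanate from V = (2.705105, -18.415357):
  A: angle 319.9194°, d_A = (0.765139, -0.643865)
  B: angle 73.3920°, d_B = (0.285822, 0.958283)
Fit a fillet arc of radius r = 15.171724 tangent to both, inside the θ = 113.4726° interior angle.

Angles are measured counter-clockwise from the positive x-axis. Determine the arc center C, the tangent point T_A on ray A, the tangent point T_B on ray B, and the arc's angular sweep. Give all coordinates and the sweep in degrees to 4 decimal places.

center=(20.0885,-13.2147) T_A=(10.3199,-24.8232) T_B=(5.5497,-8.8783) sweep=66.5274

bisector direction at 16.6557° = (0.958044,0.286620)
center distance |VC| = r/sin(θ/2) = 15.171724/sin(56.7363°) = 18.144630
C = V + |VC|·bis = (20.0885,-13.2147)
T_A = V + ((C−V)·d_A)·d_A = V + 9.9522·d_A = (10.3199,-24.8232)
T_B = V + ((C−V)·d_B)·d_B = V + 9.9522·d_B = (5.5497,-8.8783)
sweep = 180° − θ = 66.5274°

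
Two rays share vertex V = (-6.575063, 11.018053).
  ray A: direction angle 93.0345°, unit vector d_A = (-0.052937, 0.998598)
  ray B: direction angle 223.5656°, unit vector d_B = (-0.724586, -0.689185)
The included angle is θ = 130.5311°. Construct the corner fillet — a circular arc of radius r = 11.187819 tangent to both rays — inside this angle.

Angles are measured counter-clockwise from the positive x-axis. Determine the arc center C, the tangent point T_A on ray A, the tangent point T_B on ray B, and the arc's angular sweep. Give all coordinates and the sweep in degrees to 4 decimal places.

bisector direction at 158.3001° = (-0.929133,0.369746)
center distance |VC| = r/sin(θ/2) = 11.187819/sin(65.2656°) = 12.317903
C = V + |VC|·bis = (-18.0200,15.5725)
T_A = V + ((C−V)·d_A)·d_A = V + 5.1540·d_A = (-6.8479,16.1648)
T_B = V + ((C−V)·d_B)·d_B = V + 5.1540·d_B = (-10.3096,7.4660)
sweep = 180° − θ = 49.4689°

center=(-18.0200,15.5725) T_A=(-6.8479,16.1648) T_B=(-10.3096,7.4660) sweep=49.4689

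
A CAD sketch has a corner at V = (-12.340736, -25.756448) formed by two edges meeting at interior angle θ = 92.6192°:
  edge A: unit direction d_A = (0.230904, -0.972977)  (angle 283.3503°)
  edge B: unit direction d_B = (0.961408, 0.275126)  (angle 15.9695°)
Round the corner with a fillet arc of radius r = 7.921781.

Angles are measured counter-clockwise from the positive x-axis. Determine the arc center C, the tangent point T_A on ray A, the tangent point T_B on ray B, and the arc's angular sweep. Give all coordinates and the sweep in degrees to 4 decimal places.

bisector direction at 329.6599° = (0.863042,-0.505132)
center distance |VC| = r/sin(θ/2) = 7.921781/sin(46.3096°) = 10.955564
C = V + |VC|·bis = (-2.8856,-31.2905)
T_A = V + ((C−V)·d_A)·d_A = V + 7.5677·d_A = (-10.5933,-33.1196)
T_B = V + ((C−V)·d_B)·d_B = V + 7.5677·d_B = (-5.0651,-23.6744)
sweep = 180° − θ = 87.3808°

center=(-2.8856,-31.2905) T_A=(-10.5933,-33.1196) T_B=(-5.0651,-23.6744) sweep=87.3808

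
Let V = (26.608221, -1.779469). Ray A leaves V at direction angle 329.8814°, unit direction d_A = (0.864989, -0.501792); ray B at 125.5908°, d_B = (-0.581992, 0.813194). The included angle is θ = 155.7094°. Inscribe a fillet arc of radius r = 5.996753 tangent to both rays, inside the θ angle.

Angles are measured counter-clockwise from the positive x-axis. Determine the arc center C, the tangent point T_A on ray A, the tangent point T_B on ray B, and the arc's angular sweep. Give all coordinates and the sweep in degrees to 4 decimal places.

center=(30.7337,2.7601) T_A=(27.7245,-2.4271) T_B=(25.8571,-0.7300) sweep=24.2906

bisector direction at 47.7361° = (0.672546,0.740055)
center distance |VC| = r/sin(θ/2) = 5.996753/sin(77.8547°) = 6.134050
C = V + |VC|·bis = (30.7337,2.7601)
T_A = V + ((C−V)·d_A)·d_A = V + 1.2906·d_A = (27.7245,-2.4271)
T_B = V + ((C−V)·d_B)·d_B = V + 1.2906·d_B = (25.8571,-0.7300)
sweep = 180° − θ = 24.2906°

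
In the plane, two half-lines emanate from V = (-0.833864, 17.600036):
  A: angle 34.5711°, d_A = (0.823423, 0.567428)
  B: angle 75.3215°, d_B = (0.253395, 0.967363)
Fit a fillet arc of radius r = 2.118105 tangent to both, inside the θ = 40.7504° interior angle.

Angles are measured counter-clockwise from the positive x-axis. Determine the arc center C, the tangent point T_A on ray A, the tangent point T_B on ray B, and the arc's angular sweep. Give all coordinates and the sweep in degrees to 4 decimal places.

bisector direction at 54.9463° = (0.574344,0.818614)
center distance |VC| = r/sin(θ/2) = 2.118105/sin(20.3752°) = 6.083601
C = V + |VC|·bis = (2.6602,22.5802)
T_A = V + ((C−V)·d_A)·d_A = V + 5.7030·d_A = (3.8621,20.8361)
T_B = V + ((C−V)·d_B)·d_B = V + 5.7030·d_B = (0.6112,23.1169)
sweep = 180° − θ = 139.2496°

center=(2.6602,22.5802) T_A=(3.8621,20.8361) T_B=(0.6112,23.1169) sweep=139.2496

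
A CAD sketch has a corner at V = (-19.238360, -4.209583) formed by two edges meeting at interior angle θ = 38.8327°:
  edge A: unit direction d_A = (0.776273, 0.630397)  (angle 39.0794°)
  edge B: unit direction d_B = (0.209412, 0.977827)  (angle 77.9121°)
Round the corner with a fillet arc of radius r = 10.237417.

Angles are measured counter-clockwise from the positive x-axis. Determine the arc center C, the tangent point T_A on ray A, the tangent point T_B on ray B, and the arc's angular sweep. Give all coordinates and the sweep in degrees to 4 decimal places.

center=(-3.1457,22.0469) T_A=(3.3079,14.0998) T_B=(-13.1561,24.1907) sweep=141.1673

bisector direction at 58.4958° = (0.522562,0.852601)
center distance |VC| = r/sin(θ/2) = 10.237417/sin(19.4164°) = 30.795682
C = V + |VC|·bis = (-3.1457,22.0469)
T_A = V + ((C−V)·d_A)·d_A = V + 29.0443·d_A = (3.3079,14.0998)
T_B = V + ((C−V)·d_B)·d_B = V + 29.0443·d_B = (-13.1561,24.1907)
sweep = 180° − θ = 141.1673°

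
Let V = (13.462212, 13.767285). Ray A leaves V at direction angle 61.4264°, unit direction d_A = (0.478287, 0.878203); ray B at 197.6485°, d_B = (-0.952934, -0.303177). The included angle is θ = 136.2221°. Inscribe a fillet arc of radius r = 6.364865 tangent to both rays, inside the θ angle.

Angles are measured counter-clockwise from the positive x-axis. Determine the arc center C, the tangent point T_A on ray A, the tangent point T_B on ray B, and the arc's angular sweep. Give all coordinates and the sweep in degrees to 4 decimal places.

bisector direction at 129.5375° = (-0.636582,0.771209)
center distance |VC| = r/sin(θ/2) = 6.364865/sin(68.1111°) = 6.859369
C = V + |VC|·bis = (9.0957,19.0573)
T_A = V + ((C−V)·d_A)·d_A = V + 2.5572·d_A = (14.6853,16.0131)
T_B = V + ((C−V)·d_B)·d_B = V + 2.5572·d_B = (11.0253,12.9920)
sweep = 180° − θ = 43.7779°

center=(9.0957,19.0573) T_A=(14.6853,16.0131) T_B=(11.0253,12.9920) sweep=43.7779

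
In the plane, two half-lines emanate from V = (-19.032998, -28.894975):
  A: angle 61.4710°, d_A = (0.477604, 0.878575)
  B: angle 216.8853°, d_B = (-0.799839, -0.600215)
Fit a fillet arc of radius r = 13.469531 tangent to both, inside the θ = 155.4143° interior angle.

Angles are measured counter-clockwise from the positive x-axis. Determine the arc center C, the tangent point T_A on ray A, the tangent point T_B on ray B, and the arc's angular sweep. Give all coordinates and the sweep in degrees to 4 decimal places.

center=(-29.4652,-19.8832) T_A=(-17.6312,-26.3163) T_B=(-21.3806,-30.6566) sweep=24.5857

bisector direction at 139.1782° = (-0.756746,0.653709)
center distance |VC| = r/sin(θ/2) = 13.469531/sin(77.7071°) = 13.785605
C = V + |VC|·bis = (-29.4652,-19.8832)
T_A = V + ((C−V)·d_A)·d_A = V + 2.9351·d_A = (-17.6312,-26.3163)
T_B = V + ((C−V)·d_B)·d_B = V + 2.9351·d_B = (-21.3806,-30.6566)
sweep = 180° − θ = 24.5857°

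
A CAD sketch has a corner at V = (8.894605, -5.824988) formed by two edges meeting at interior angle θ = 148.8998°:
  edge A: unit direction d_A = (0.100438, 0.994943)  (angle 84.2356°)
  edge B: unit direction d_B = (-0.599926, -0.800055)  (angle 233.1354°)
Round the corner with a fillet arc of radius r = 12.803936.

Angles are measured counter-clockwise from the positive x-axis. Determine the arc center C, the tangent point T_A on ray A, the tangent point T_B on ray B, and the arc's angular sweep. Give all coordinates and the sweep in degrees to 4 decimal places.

center=(-3.4867,-0.9941) T_A=(9.2525,-2.2801) T_B=(6.7571,-8.6755) sweep=31.1002

bisector direction at 158.6855° = (-0.931599,0.363487)
center distance |VC| = r/sin(θ/2) = 12.803936/sin(74.4499°) = 13.290413
C = V + |VC|·bis = (-3.4867,-0.9941)
T_A = V + ((C−V)·d_A)·d_A = V + 3.5629·d_A = (9.2525,-2.2801)
T_B = V + ((C−V)·d_B)·d_B = V + 3.5629·d_B = (6.7571,-8.6755)
sweep = 180° − θ = 31.1002°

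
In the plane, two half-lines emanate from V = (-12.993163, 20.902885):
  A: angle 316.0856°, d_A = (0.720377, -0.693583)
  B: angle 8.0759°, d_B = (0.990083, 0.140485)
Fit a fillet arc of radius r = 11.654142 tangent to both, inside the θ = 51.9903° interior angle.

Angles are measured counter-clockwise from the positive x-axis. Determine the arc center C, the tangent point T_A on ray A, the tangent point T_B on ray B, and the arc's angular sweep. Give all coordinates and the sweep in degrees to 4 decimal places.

center=(12.3067,12.7219) T_A=(4.2236,4.3265) T_B=(10.6695,24.2604) sweep=128.0097

bisector direction at 342.0808° = (0.951491,-0.307676)
center distance |VC| = r/sin(θ/2) = 11.654142/sin(25.9951°) = 26.589718
C = V + |VC|·bis = (12.3067,12.7219)
T_A = V + ((C−V)·d_A)·d_A = V + 23.8997·d_A = (4.2236,4.3265)
T_B = V + ((C−V)·d_B)·d_B = V + 23.8997·d_B = (10.6695,24.2604)
sweep = 180° − θ = 128.0097°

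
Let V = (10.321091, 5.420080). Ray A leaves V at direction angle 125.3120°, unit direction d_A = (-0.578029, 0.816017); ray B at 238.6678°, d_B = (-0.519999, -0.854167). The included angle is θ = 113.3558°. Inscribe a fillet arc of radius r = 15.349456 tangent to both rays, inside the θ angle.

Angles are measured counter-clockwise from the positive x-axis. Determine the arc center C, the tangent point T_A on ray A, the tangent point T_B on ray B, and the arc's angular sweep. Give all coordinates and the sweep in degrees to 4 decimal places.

bisector direction at 181.9899° = (-0.999397,-0.034723)
center distance |VC| = r/sin(θ/2) = 15.349456/sin(56.6779°) = 18.369481
C = V + |VC|·bis = (-8.0373,4.7822)
T_A = V + ((C−V)·d_A)·d_A = V + 10.0912·d_A = (4.4881,13.6547)
T_B = V + ((C−V)·d_B)·d_B = V + 10.0912·d_B = (5.0737,-3.1995)
sweep = 180° − θ = 66.6442°

center=(-8.0373,4.7822) T_A=(4.4881,13.6547) T_B=(5.0737,-3.1995) sweep=66.6442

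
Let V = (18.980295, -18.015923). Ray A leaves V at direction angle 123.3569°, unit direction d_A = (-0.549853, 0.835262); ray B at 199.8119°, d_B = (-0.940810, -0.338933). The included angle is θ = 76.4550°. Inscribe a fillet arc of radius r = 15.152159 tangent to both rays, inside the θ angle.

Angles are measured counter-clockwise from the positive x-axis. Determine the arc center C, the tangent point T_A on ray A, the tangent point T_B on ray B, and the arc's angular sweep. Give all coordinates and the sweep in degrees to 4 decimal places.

center=(-4.2527,-10.2803) T_A=(8.4034,-1.9489) T_B=(0.8829,-24.5356) sweep=103.5450

bisector direction at 161.5844° = (-0.948790,0.315907)
center distance |VC| = r/sin(θ/2) = 15.152159/sin(38.2275°) = 24.486933
C = V + |VC|·bis = (-4.2527,-10.2803)
T_A = V + ((C−V)·d_A)·d_A = V + 19.2360·d_A = (8.4034,-1.9489)
T_B = V + ((C−V)·d_B)·d_B = V + 19.2360·d_B = (0.8829,-24.5356)
sweep = 180° − θ = 103.5450°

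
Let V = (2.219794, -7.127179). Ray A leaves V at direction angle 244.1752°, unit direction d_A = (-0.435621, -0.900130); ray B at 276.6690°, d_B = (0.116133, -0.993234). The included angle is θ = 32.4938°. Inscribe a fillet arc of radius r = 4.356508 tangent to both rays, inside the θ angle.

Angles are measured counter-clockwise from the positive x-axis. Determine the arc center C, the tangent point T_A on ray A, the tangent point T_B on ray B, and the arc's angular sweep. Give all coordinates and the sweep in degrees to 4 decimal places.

center=(-0.3711,-22.4815) T_A=(-4.2925,-20.5837) T_B=(3.9559,-21.9755) sweep=147.5062

bisector direction at 260.4221° = (-0.166388,-0.986060)
center distance |VC| = r/sin(θ/2) = 4.356508/sin(16.2469°) = 15.571355
C = V + |VC|·bis = (-0.3711,-22.4815)
T_A = V + ((C−V)·d_A)·d_A = V + 14.9495·d_A = (-4.2925,-20.5837)
T_B = V + ((C−V)·d_B)·d_B = V + 14.9495·d_B = (3.9559,-21.9755)
sweep = 180° − θ = 147.5062°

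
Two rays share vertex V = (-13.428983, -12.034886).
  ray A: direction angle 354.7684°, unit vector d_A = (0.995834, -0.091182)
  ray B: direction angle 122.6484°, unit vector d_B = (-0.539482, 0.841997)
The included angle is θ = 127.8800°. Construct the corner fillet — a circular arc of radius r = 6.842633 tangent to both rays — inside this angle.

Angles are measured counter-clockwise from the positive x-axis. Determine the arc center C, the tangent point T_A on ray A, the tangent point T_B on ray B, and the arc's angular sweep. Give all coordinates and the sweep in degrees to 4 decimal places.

bisector direction at 58.7084° = (0.519394,0.854535)
center distance |VC| = r/sin(θ/2) = 6.842633/sin(63.9400°) = 7.617021
C = V + |VC|·bis = (-9.4727,-5.5259)
T_A = V + ((C−V)·d_A)·d_A = V + 3.3462·d_A = (-10.0967,-12.3400)
T_B = V + ((C−V)·d_B)·d_B = V + 3.3462·d_B = (-15.2342,-9.2174)
sweep = 180° − θ = 52.1200°

center=(-9.4727,-5.5259) T_A=(-10.0967,-12.3400) T_B=(-15.2342,-9.2174) sweep=52.1200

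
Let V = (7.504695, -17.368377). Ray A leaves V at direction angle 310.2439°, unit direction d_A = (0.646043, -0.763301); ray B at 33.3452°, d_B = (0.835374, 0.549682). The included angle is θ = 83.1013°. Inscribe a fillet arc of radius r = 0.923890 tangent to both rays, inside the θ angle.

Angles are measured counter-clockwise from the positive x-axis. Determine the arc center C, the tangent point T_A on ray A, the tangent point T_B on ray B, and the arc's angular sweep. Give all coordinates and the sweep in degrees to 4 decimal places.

center=(8.8833,-17.5672) T_A=(8.1781,-18.1640) T_B=(8.3755,-16.7954) sweep=96.8987

bisector direction at 351.7945° = (0.989763,-0.142723)
center distance |VC| = r/sin(θ/2) = 0.923890/sin(41.5506°) = 1.392907
C = V + |VC|·bis = (8.8833,-17.5672)
T_A = V + ((C−V)·d_A)·d_A = V + 1.0424·d_A = (8.1781,-18.1640)
T_B = V + ((C−V)·d_B)·d_B = V + 1.0424·d_B = (8.3755,-16.7954)
sweep = 180° − θ = 96.8987°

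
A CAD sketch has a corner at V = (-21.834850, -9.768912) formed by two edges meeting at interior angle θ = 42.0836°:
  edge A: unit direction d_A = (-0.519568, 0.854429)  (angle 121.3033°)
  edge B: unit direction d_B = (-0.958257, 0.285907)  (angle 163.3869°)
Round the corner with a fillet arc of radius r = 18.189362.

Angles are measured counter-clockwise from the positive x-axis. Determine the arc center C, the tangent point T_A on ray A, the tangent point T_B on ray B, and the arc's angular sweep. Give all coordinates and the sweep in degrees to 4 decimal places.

center=(-61.9425,21.1794) T_A=(-46.4010,30.6300) T_B=(-67.1430,3.7493) sweep=137.9164

bisector direction at 142.3451° = (-0.791705,0.610904)
center distance |VC| = r/sin(θ/2) = 18.189362/sin(21.0418°) = 50.659840
C = V + |VC|·bis = (-61.9425,21.1794)
T_A = V + ((C−V)·d_A)·d_A = V + 47.2818·d_A = (-46.4010,30.6300)
T_B = V + ((C−V)·d_B)·d_B = V + 47.2818·d_B = (-67.1430,3.7493)
sweep = 180° − θ = 137.9164°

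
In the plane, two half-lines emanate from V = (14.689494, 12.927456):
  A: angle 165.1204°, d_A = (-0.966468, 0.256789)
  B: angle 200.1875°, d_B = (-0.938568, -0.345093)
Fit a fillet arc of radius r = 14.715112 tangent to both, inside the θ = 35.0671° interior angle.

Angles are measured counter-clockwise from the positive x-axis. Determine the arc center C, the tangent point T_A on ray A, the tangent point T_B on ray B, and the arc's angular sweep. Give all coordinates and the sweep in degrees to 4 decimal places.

center=(-34.1027,10.6658) T_A=(-30.3240,24.8875) T_B=(-29.0246,-3.1454) sweep=144.9329

bisector direction at 182.6539° = (-0.998927,-0.046304)
center distance |VC| = r/sin(θ/2) = 14.715112/sin(17.5336°) = 48.844542
C = V + |VC|·bis = (-34.1027,10.6658)
T_A = V + ((C−V)·d_A)·d_A = V + 46.5753·d_A = (-30.3240,24.8875)
T_B = V + ((C−V)·d_B)·d_B = V + 46.5753·d_B = (-29.0246,-3.1454)
sweep = 180° − θ = 144.9329°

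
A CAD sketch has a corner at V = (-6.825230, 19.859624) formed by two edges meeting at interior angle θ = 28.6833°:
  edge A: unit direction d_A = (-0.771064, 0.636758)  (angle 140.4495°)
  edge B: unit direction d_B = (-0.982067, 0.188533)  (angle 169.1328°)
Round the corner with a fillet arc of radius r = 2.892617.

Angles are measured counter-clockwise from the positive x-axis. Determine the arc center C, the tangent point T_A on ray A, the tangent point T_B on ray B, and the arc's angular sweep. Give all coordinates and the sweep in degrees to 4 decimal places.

center=(-17.3908,24.8334) T_A=(-15.5489,27.0638) T_B=(-17.9362,21.9927) sweep=151.3167

bisector direction at 154.7912° = (-0.904761,0.425919)
center distance |VC| = r/sin(θ/2) = 2.892617/sin(14.3416°) = 11.677747
C = V + |VC|·bis = (-17.3908,24.8334)
T_A = V + ((C−V)·d_A)·d_A = V + 11.3138·d_A = (-15.5489,27.0638)
T_B = V + ((C−V)·d_B)·d_B = V + 11.3138·d_B = (-17.9362,21.9927)
sweep = 180° − θ = 151.3167°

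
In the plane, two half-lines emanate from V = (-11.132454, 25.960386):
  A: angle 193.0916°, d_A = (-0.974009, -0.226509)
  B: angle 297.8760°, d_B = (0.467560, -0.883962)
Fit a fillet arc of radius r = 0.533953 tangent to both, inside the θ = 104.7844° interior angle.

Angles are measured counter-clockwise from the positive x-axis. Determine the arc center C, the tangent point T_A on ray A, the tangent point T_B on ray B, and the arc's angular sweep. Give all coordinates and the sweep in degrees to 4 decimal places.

bisector direction at 245.4838° = (-0.414951,-0.909844)
center distance |VC| = r/sin(θ/2) = 0.533953/sin(52.3922°) = 0.674007
C = V + |VC|·bis = (-11.4121,25.3471)
T_A = V + ((C−V)·d_A)·d_A = V + 0.4113·d_A = (-11.5331,25.8672)
T_B = V + ((C−V)·d_B)·d_B = V + 0.4113·d_B = (-10.9401,25.5968)
sweep = 180° − θ = 75.2156°

center=(-11.4121,25.3471) T_A=(-11.5331,25.8672) T_B=(-10.9401,25.5968) sweep=75.2156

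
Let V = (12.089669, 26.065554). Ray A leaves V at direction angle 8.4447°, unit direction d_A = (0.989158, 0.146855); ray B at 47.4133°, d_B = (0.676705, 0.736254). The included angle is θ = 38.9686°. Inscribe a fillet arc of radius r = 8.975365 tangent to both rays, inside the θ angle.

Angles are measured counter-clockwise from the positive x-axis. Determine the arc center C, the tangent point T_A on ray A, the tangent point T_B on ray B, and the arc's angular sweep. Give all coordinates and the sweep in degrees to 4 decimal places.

center=(35.8643,38.6690) T_A=(37.1824,29.7909) T_B=(29.2561,44.7427) sweep=141.0314

bisector direction at 27.9290° = (0.883529,0.468377)
center distance |VC| = r/sin(θ/2) = 8.975365/sin(19.4843°) = 26.908722
C = V + |VC|·bis = (35.8643,38.6690)
T_A = V + ((C−V)·d_A)·d_A = V + 25.3677·d_A = (37.1824,29.7909)
T_B = V + ((C−V)·d_B)·d_B = V + 25.3677·d_B = (29.2561,44.7427)
sweep = 180° − θ = 141.0314°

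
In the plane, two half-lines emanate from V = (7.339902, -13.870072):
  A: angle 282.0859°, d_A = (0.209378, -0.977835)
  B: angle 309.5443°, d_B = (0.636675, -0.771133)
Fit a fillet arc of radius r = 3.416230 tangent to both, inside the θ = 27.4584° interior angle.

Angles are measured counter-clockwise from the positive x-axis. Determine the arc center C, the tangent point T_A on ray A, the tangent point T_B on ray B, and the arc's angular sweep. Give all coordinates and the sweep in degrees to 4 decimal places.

bisector direction at 295.8151° = (0.435468,-0.900204)
center distance |VC| = r/sin(θ/2) = 3.416230/sin(13.7292°) = 14.394232
C = V + |VC|·bis = (13.6081,-26.8278)
T_A = V + ((C−V)·d_A)·d_A = V + 13.9830·d_A = (10.2676,-27.5431)
T_B = V + ((C−V)·d_B)·d_B = V + 13.9830·d_B = (16.2425,-24.6528)
sweep = 180° − θ = 152.5416°

center=(13.6081,-26.8278) T_A=(10.2676,-27.5431) T_B=(16.2425,-24.6528) sweep=152.5416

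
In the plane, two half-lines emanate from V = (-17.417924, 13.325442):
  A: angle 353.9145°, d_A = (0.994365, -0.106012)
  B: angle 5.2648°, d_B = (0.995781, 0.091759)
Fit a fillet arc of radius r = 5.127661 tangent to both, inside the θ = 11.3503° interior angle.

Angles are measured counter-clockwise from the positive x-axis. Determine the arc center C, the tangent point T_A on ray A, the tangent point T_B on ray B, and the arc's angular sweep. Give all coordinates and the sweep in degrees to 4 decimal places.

center=(34.4339,12.9541) T_A=(33.8903,7.8553) T_B=(33.9634,18.0601) sweep=168.6497

bisector direction at 359.5897° = (0.999974,-0.007162)
center distance |VC| = r/sin(θ/2) = 5.127661/sin(5.6752°) = 51.853128
C = V + |VC|·bis = (34.4339,12.9541)
T_A = V + ((C−V)·d_A)·d_A = V + 51.5990·d_A = (33.8903,7.8553)
T_B = V + ((C−V)·d_B)·d_B = V + 51.5990·d_B = (33.9634,18.0601)
sweep = 180° − θ = 168.6497°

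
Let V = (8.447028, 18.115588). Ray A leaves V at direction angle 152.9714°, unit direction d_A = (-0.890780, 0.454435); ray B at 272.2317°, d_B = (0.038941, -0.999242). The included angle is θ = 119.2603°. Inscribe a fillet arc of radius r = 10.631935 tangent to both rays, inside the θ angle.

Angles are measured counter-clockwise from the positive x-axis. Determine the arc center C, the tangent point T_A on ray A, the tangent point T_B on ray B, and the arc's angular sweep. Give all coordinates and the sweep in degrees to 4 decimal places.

bisector direction at 212.6015° = (-0.842438,-0.538794)
center distance |VC| = r/sin(θ/2) = 10.631935/sin(59.6302°) = 12.322883
C = V + |VC|·bis = (-1.9342,11.4761)
T_A = V + ((C−V)·d_A)·d_A = V + 6.2302·d_A = (2.8973,20.9468)
T_B = V + ((C−V)·d_B)·d_B = V + 6.2302·d_B = (8.6896,11.8901)
sweep = 180° − θ = 60.7397°

center=(-1.9342,11.4761) T_A=(2.8973,20.9468) T_B=(8.6896,11.8901) sweep=60.7397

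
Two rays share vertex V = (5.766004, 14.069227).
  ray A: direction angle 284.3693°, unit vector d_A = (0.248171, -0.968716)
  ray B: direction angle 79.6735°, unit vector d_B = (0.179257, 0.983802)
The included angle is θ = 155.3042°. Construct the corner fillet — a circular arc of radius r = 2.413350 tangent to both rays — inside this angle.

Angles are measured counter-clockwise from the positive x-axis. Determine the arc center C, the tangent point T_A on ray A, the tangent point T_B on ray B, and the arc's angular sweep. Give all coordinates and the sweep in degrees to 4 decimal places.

bisector direction at 2.0214° = (0.999378,0.035273)
center distance |VC| = r/sin(θ/2) = 2.413350/sin(77.6521°) = 2.470500
C = V + |VC|·bis = (8.2350,14.1564)
T_A = V + ((C−V)·d_A)·d_A = V + 0.5283·d_A = (5.8971,13.5574)
T_B = V + ((C−V)·d_B)·d_B = V + 0.5283·d_B = (5.8607,14.5890)
sweep = 180° − θ = 24.6958°

center=(8.2350,14.1564) T_A=(5.8971,13.5574) T_B=(5.8607,14.5890) sweep=24.6958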